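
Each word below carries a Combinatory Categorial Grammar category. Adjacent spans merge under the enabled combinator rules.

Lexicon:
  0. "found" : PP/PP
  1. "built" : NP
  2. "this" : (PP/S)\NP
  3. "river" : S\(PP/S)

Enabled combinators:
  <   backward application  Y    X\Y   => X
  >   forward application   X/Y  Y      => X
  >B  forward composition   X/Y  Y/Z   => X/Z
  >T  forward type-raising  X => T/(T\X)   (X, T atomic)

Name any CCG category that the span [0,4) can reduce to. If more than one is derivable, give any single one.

S

[0,4] S   <
  [0,3] PP/S   >B
    [0,1] "found" : PP/PP
    [1,3] PP/S   <
      [1,2] "built" : NP
      [2,3] "this" : (PP/S)\NP
  [3,4] "river" : S\(PP/S)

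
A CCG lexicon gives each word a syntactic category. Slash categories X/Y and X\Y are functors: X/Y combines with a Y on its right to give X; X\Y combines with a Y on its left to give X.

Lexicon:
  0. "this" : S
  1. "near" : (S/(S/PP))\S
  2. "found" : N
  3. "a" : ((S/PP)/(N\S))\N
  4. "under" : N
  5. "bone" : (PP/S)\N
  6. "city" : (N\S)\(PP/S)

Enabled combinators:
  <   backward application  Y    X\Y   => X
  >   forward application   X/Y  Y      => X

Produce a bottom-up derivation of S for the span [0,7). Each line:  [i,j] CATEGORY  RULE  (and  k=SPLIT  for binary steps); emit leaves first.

[0,1] S  lex  "this"
[1,2] (S/(S/PP))\S  lex  "near"
[0,2] S/(S/PP)  <  k=1
[2,3] N  lex  "found"
[3,4] ((S/PP)/(N\S))\N  lex  "a"
[2,4] (S/PP)/(N\S)  <  k=3
[4,5] N  lex  "under"
[5,6] (PP/S)\N  lex  "bone"
[4,6] PP/S  <  k=5
[6,7] (N\S)\(PP/S)  lex  "city"
[4,7] N\S  <  k=6
[2,7] S/PP  >  k=4
[0,7] S  >  k=2

[0,7] S   >
  [0,2] S/(S/PP)   <
    [0,1] "this" : S
    [1,2] "near" : (S/(S/PP))\S
  [2,7] S/PP   >
    [2,4] (S/PP)/(N\S)   <
      [2,3] "found" : N
      [3,4] "a" : ((S/PP)/(N\S))\N
    [4,7] N\S   <
      [4,6] PP/S   <
        [4,5] "under" : N
        [5,6] "bone" : (PP/S)\N
      [6,7] "city" : (N\S)\(PP/S)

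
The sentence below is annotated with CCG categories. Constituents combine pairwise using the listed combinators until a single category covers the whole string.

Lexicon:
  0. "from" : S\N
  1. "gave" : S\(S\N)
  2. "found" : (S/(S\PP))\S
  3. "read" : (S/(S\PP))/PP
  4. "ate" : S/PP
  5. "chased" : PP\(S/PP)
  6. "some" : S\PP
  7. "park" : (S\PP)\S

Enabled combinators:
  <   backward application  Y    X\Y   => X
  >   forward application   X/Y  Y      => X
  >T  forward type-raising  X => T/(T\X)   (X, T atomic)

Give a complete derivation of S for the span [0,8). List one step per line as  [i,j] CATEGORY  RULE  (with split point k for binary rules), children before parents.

[0,8] S   >
  [0,3] S/(S\PP)   <
    [0,2] S   <
      [0,1] "from" : S\N
      [1,2] "gave" : S\(S\N)
    [2,3] "found" : (S/(S\PP))\S
  [3,8] S\PP   <
    [3,7] S   >
      [3,6] S/(S\PP)   >
        [3,4] "read" : (S/(S\PP))/PP
        [4,6] PP   <
          [4,5] "ate" : S/PP
          [5,6] "chased" : PP\(S/PP)
      [6,7] "some" : S\PP
    [7,8] "park" : (S\PP)\S

[0,1] S\N  lex  "from"
[1,2] S\(S\N)  lex  "gave"
[0,2] S  <  k=1
[2,3] (S/(S\PP))\S  lex  "found"
[0,3] S/(S\PP)  <  k=2
[3,4] (S/(S\PP))/PP  lex  "read"
[4,5] S/PP  lex  "ate"
[5,6] PP\(S/PP)  lex  "chased"
[4,6] PP  <  k=5
[3,6] S/(S\PP)  >  k=4
[6,7] S\PP  lex  "some"
[3,7] S  >  k=6
[7,8] (S\PP)\S  lex  "park"
[3,8] S\PP  <  k=7
[0,8] S  >  k=3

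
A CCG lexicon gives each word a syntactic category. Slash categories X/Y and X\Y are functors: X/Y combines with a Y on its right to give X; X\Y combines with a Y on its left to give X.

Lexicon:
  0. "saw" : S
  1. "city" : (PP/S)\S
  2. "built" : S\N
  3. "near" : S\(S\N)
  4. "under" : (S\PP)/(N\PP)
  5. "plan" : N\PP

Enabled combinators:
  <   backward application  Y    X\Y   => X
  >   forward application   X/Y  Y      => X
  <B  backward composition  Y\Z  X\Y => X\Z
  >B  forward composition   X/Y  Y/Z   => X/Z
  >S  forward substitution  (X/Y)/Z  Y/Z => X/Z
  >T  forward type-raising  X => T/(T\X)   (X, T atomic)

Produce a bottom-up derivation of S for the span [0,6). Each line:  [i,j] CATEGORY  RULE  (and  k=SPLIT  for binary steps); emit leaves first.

[0,6] S   <
  [0,4] PP   >
    [0,2] PP/S   <
      [0,1] "saw" : S
      [1,2] "city" : (PP/S)\S
    [2,4] S   <
      [2,3] "built" : S\N
      [3,4] "near" : S\(S\N)
  [4,6] S\PP   >
    [4,5] "under" : (S\PP)/(N\PP)
    [5,6] "plan" : N\PP

[0,1] S  lex  "saw"
[1,2] (PP/S)\S  lex  "city"
[0,2] PP/S  <  k=1
[2,3] S\N  lex  "built"
[3,4] S\(S\N)  lex  "near"
[2,4] S  <  k=3
[0,4] PP  >  k=2
[4,5] (S\PP)/(N\PP)  lex  "under"
[5,6] N\PP  lex  "plan"
[4,6] S\PP  >  k=5
[0,6] S  <  k=4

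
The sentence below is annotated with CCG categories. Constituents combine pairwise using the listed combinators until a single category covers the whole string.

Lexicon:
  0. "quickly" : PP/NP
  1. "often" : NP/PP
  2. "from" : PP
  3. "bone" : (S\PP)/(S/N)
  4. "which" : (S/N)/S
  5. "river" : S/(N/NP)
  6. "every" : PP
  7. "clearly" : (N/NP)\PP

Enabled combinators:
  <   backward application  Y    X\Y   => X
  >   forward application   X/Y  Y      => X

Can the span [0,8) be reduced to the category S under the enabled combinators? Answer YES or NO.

YES

[0,8] S   <
  [0,3] PP   >
    [0,1] "quickly" : PP/NP
    [1,3] NP   >
      [1,2] "often" : NP/PP
      [2,3] "from" : PP
  [3,8] S\PP   >
    [3,4] "bone" : (S\PP)/(S/N)
    [4,8] S/N   >
      [4,5] "which" : (S/N)/S
      [5,8] S   >
        [5,6] "river" : S/(N/NP)
        [6,8] N/NP   <
          [6,7] "every" : PP
          [7,8] "clearly" : (N/NP)\PP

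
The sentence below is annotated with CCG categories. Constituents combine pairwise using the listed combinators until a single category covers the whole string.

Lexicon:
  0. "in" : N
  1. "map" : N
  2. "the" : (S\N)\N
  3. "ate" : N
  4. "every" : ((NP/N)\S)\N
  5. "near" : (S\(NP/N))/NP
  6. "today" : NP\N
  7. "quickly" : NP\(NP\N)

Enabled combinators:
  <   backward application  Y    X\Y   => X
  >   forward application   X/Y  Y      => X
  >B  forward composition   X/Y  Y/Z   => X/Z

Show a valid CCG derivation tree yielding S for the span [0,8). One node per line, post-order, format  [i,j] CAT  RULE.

[0,8] S   <
  [0,5] NP/N   <
    [0,3] S   <
      [0,1] "in" : N
      [1,3] S\N   <
        [1,2] "map" : N
        [2,3] "the" : (S\N)\N
    [3,5] (NP/N)\S   <
      [3,4] "ate" : N
      [4,5] "every" : ((NP/N)\S)\N
  [5,8] S\(NP/N)   >
    [5,6] "near" : (S\(NP/N))/NP
    [6,8] NP   <
      [6,7] "today" : NP\N
      [7,8] "quickly" : NP\(NP\N)

[0,1] N  lex  "in"
[1,2] N  lex  "map"
[2,3] (S\N)\N  lex  "the"
[1,3] S\N  <  k=2
[0,3] S  <  k=1
[3,4] N  lex  "ate"
[4,5] ((NP/N)\S)\N  lex  "every"
[3,5] (NP/N)\S  <  k=4
[0,5] NP/N  <  k=3
[5,6] (S\(NP/N))/NP  lex  "near"
[6,7] NP\N  lex  "today"
[7,8] NP\(NP\N)  lex  "quickly"
[6,8] NP  <  k=7
[5,8] S\(NP/N)  >  k=6
[0,8] S  <  k=5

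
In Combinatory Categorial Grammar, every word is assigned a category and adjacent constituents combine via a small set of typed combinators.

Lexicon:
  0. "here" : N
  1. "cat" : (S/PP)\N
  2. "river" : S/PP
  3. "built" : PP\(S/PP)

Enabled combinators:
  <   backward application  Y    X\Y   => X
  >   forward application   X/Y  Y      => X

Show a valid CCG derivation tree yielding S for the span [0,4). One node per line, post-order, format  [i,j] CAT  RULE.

[0,4] S   >
  [0,2] S/PP   <
    [0,1] "here" : N
    [1,2] "cat" : (S/PP)\N
  [2,4] PP   <
    [2,3] "river" : S/PP
    [3,4] "built" : PP\(S/PP)

[0,1] N  lex  "here"
[1,2] (S/PP)\N  lex  "cat"
[0,2] S/PP  <  k=1
[2,3] S/PP  lex  "river"
[3,4] PP\(S/PP)  lex  "built"
[2,4] PP  <  k=3
[0,4] S  >  k=2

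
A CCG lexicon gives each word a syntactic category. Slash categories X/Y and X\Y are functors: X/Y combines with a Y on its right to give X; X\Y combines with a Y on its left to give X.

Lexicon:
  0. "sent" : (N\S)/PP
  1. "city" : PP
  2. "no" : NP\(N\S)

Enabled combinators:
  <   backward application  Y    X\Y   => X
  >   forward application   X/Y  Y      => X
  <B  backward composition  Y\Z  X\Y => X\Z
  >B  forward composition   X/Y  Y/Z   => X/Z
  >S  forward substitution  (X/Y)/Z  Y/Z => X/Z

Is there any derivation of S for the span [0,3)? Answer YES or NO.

(N\S)/PP PP NP\(N\S)
CKY chart[0,3] = {NP}; S ∉ chart

NO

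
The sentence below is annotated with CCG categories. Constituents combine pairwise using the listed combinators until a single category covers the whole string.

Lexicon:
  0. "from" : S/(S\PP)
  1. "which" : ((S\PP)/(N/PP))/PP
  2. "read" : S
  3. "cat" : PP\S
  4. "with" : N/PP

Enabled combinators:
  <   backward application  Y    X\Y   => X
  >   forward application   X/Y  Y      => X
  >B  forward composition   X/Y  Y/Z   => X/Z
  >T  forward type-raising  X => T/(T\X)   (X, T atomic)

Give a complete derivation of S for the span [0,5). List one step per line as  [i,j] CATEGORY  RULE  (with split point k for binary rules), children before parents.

[0,5] S   >
  [0,1] "from" : S/(S\PP)
  [1,5] S\PP   >
    [1,4] (S\PP)/(N/PP)   >
      [1,2] "which" : ((S\PP)/(N/PP))/PP
      [2,4] PP   <
        [2,3] "read" : S
        [3,4] "cat" : PP\S
    [4,5] "with" : N/PP

[0,1] S/(S\PP)  lex  "from"
[1,2] ((S\PP)/(N/PP))/PP  lex  "which"
[2,3] S  lex  "read"
[3,4] PP\S  lex  "cat"
[2,4] PP  <  k=3
[1,4] (S\PP)/(N/PP)  >  k=2
[4,5] N/PP  lex  "with"
[1,5] S\PP  >  k=4
[0,5] S  >  k=1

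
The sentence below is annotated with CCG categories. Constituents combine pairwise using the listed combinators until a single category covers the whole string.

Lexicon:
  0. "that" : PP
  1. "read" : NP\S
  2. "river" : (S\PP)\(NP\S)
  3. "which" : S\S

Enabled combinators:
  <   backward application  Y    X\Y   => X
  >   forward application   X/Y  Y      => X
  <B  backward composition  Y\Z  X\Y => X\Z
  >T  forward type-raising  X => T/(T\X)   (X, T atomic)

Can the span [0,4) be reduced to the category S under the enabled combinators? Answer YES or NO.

[0,4] S   <
  [0,1] "that" : PP
  [1,4] S\PP   <B
    [1,3] S\PP   <
      [1,2] "read" : NP\S
      [2,3] "river" : (S\PP)\(NP\S)
    [3,4] "which" : S\S

YES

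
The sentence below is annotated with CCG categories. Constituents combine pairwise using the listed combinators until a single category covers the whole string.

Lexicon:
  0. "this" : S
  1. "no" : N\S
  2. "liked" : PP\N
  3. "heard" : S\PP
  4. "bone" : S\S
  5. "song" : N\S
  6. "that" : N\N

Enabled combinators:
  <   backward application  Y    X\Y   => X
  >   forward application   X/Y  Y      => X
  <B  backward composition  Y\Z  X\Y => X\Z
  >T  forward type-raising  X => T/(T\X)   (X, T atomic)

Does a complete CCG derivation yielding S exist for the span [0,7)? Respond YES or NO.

S N\S PP\N S\PP S\S N\S N\N
CKY chart[0,7] = {N, N/(N\N), NP/(NP\N), PP/(PP\N), S/(S\N)}; S ∉ chart

NO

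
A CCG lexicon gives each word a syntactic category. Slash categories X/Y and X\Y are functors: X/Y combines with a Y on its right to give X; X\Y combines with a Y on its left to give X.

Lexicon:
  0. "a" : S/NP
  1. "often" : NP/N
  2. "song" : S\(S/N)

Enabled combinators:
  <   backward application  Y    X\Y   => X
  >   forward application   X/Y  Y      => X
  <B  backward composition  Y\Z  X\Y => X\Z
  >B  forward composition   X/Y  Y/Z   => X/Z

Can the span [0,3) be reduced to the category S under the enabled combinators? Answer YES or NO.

[0,3] S   <
  [0,2] S/N   >B
    [0,1] "a" : S/NP
    [1,2] "often" : NP/N
  [2,3] "song" : S\(S/N)

YES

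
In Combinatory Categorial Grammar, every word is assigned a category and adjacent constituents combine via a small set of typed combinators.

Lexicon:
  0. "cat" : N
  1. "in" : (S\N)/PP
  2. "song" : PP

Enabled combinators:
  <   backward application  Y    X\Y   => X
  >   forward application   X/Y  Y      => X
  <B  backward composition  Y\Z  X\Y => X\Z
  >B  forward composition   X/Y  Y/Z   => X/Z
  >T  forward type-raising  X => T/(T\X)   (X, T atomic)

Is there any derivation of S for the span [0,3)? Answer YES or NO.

YES

[0,3] S   <
  [0,1] "cat" : N
  [1,3] S\N   >
    [1,2] "in" : (S\N)/PP
    [2,3] "song" : PP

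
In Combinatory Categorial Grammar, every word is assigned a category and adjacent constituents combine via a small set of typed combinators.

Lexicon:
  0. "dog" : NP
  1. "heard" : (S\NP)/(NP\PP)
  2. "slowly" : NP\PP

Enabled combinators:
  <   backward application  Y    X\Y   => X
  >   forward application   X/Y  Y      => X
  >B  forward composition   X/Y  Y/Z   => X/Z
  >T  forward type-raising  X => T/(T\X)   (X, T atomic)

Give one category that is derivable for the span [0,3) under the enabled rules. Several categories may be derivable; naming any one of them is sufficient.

S

[0,3] S   <
  [0,1] "dog" : NP
  [1,3] S\NP   >
    [1,2] "heard" : (S\NP)/(NP\PP)
    [2,3] "slowly" : NP\PP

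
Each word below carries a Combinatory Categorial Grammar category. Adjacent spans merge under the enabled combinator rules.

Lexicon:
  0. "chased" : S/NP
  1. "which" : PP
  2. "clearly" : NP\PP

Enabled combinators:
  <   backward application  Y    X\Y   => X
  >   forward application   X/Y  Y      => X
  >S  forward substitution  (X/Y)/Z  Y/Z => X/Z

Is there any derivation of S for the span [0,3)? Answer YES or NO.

YES

[0,3] S   >
  [0,1] "chased" : S/NP
  [1,3] NP   <
    [1,2] "which" : PP
    [2,3] "clearly" : NP\PP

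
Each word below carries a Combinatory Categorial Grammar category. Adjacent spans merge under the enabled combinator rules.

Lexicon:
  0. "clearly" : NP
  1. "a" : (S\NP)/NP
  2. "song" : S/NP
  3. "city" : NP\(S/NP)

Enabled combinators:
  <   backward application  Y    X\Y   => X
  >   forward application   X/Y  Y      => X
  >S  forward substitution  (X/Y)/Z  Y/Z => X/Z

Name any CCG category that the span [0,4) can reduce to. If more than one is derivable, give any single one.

[0,4] S   <
  [0,1] "clearly" : NP
  [1,4] S\NP   >
    [1,2] "a" : (S\NP)/NP
    [2,4] NP   <
      [2,3] "song" : S/NP
      [3,4] "city" : NP\(S/NP)

S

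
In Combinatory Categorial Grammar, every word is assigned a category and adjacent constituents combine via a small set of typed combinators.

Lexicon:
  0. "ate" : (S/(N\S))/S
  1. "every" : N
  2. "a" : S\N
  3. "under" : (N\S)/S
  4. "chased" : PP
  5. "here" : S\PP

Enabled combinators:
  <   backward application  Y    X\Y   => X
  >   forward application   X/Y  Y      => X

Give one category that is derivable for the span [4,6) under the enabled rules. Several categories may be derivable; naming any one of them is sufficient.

S

[0,6] S   >
  [0,3] S/(N\S)   >
    [0,1] "ate" : (S/(N\S))/S
    [1,3] S   <
      [1,2] "every" : N
      [2,3] "a" : S\N
  [3,6] N\S   >
    [3,4] "under" : (N\S)/S
    [4,6] S   <
      [4,5] "chased" : PP
      [5,6] "here" : S\PP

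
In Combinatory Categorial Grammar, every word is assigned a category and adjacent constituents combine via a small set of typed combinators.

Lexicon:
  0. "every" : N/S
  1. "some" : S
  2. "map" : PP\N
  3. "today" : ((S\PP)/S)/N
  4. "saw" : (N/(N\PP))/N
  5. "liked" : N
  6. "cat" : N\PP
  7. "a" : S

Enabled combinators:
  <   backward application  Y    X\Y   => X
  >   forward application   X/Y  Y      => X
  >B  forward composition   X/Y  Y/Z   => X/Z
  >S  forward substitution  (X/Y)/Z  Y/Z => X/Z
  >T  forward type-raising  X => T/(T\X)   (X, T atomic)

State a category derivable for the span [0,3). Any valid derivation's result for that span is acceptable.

[0,8] S   <
  [0,3] PP   <
    [0,2] N   >
      [0,1] "every" : N/S
      [1,2] "some" : S
    [2,3] "map" : PP\N
  [3,8] S\PP   >
    [3,7] (S\PP)/S   >
      [3,4] "today" : ((S\PP)/S)/N
      [4,7] N   >
        [4,6] N/(N\PP)   >
          [4,5] "saw" : (N/(N\PP))/N
          [5,6] "liked" : N
        [6,7] "cat" : N\PP
    [7,8] "a" : S

PP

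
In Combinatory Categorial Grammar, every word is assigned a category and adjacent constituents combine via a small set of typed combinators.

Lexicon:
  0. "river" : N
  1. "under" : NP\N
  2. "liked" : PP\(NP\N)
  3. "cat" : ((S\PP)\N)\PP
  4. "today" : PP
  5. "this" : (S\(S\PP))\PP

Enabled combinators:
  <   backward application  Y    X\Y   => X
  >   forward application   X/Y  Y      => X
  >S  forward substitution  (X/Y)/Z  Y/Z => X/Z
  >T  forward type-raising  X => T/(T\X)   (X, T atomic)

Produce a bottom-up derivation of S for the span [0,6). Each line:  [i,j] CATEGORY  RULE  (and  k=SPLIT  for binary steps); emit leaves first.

[0,6] S   <
  [0,4] S\PP   <
    [0,1] "river" : N
    [1,4] (S\PP)\N   <
      [1,3] PP   <
        [1,2] "under" : NP\N
        [2,3] "liked" : PP\(NP\N)
      [3,4] "cat" : ((S\PP)\N)\PP
  [4,6] S\(S\PP)   <
    [4,5] "today" : PP
    [5,6] "this" : (S\(S\PP))\PP

[0,1] N  lex  "river"
[1,2] NP\N  lex  "under"
[2,3] PP\(NP\N)  lex  "liked"
[1,3] PP  <  k=2
[3,4] ((S\PP)\N)\PP  lex  "cat"
[1,4] (S\PP)\N  <  k=3
[0,4] S\PP  <  k=1
[4,5] PP  lex  "today"
[5,6] (S\(S\PP))\PP  lex  "this"
[4,6] S\(S\PP)  <  k=5
[0,6] S  <  k=4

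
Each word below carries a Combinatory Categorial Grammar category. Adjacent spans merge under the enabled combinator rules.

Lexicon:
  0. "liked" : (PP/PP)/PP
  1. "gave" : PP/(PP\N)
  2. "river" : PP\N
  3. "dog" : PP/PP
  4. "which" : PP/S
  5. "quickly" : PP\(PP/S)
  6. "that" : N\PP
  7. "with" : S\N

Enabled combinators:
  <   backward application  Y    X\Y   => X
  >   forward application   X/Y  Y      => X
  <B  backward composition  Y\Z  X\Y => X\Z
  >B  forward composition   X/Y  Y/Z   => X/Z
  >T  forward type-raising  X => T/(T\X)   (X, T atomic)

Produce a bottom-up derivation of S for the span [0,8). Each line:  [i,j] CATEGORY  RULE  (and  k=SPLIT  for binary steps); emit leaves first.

[0,8] S   <
  [0,6] PP   <
    [0,5] PP/S   >B
      [0,3] PP/PP   >
        [0,1] "liked" : (PP/PP)/PP
        [1,3] PP   >
          [1,2] "gave" : PP/(PP\N)
          [2,3] "river" : PP\N
      [3,5] PP/S   >B
        [3,4] "dog" : PP/PP
        [4,5] "which" : PP/S
    [5,6] "quickly" : PP\(PP/S)
  [6,8] S\PP   <B
    [6,7] "that" : N\PP
    [7,8] "with" : S\N

[0,1] (PP/PP)/PP  lex  "liked"
[1,2] PP/(PP\N)  lex  "gave"
[2,3] PP\N  lex  "river"
[1,3] PP  >  k=2
[0,3] PP/PP  >  k=1
[3,4] PP/PP  lex  "dog"
[4,5] PP/S  lex  "which"
[3,5] PP/S  >B  k=4
[0,5] PP/S  >B  k=3
[5,6] PP\(PP/S)  lex  "quickly"
[0,6] PP  <  k=5
[6,7] N\PP  lex  "that"
[7,8] S\N  lex  "with"
[6,8] S\PP  <B  k=7
[0,8] S  <  k=6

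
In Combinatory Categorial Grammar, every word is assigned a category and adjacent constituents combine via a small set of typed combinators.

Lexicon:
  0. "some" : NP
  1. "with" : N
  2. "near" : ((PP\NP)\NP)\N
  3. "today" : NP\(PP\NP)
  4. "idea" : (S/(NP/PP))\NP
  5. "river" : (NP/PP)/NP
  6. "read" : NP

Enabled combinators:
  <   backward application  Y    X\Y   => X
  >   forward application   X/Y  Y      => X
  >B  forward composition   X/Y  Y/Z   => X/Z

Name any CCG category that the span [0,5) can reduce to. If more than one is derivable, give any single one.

S/(NP/PP)

[0,7] S   >
  [0,5] S/(NP/PP)   <
    [0,4] NP   <
      [0,3] PP\NP   <
        [0,1] "some" : NP
        [1,3] (PP\NP)\NP   <
          [1,2] "with" : N
          [2,3] "near" : ((PP\NP)\NP)\N
      [3,4] "today" : NP\(PP\NP)
    [4,5] "idea" : (S/(NP/PP))\NP
  [5,7] NP/PP   >
    [5,6] "river" : (NP/PP)/NP
    [6,7] "read" : NP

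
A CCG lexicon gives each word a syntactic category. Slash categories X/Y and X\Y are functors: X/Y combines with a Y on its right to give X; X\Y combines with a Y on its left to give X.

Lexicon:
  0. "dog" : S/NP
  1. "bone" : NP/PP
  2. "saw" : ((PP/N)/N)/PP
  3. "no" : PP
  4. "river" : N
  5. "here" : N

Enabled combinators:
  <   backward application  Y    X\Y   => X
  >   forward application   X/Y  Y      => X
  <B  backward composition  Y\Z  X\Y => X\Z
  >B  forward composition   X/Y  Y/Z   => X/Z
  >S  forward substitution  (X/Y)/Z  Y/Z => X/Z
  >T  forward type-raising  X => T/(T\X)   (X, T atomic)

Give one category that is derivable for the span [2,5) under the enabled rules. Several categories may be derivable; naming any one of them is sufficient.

[0,6] S   >
  [0,2] S/PP   >B
    [0,1] "dog" : S/NP
    [1,2] "bone" : NP/PP
  [2,6] PP   >
    [2,5] PP/N   >
      [2,4] (PP/N)/N   >
        [2,3] "saw" : ((PP/N)/N)/PP
        [3,4] "no" : PP
      [4,5] "river" : N
    [5,6] "here" : N

PP/N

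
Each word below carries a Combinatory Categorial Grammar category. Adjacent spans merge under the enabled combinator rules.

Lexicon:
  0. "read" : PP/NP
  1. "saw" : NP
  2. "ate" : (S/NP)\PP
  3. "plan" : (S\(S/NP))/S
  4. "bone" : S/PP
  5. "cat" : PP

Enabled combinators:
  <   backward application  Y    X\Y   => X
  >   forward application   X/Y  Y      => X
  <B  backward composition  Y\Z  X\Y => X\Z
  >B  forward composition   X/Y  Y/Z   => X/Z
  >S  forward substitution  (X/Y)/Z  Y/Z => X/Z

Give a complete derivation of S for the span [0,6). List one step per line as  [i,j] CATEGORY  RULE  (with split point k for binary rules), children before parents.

[0,6] S   <
  [0,3] S/NP   <
    [0,2] PP   >
      [0,1] "read" : PP/NP
      [1,2] "saw" : NP
    [2,3] "ate" : (S/NP)\PP
  [3,6] S\(S/NP)   >
    [3,4] "plan" : (S\(S/NP))/S
    [4,6] S   >
      [4,5] "bone" : S/PP
      [5,6] "cat" : PP

[0,1] PP/NP  lex  "read"
[1,2] NP  lex  "saw"
[0,2] PP  >  k=1
[2,3] (S/NP)\PP  lex  "ate"
[0,3] S/NP  <  k=2
[3,4] (S\(S/NP))/S  lex  "plan"
[4,5] S/PP  lex  "bone"
[5,6] PP  lex  "cat"
[4,6] S  >  k=5
[3,6] S\(S/NP)  >  k=4
[0,6] S  <  k=3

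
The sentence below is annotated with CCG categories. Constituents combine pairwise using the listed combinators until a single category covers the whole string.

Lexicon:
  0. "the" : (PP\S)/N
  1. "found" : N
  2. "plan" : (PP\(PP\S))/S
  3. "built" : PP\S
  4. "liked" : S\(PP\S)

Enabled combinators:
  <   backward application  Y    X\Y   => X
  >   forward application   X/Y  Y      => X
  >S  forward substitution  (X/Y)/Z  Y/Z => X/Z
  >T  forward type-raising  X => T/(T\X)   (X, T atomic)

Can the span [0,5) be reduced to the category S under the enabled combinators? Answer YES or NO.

(PP\S)/N N (PP\(PP\S))/S PP\S S\(PP\S)
CKY chart[0,5] = {N/(N\PP), NP/(NP\PP), PP, PP/(PP\PP), S/(S\PP)}; S ∉ chart

NO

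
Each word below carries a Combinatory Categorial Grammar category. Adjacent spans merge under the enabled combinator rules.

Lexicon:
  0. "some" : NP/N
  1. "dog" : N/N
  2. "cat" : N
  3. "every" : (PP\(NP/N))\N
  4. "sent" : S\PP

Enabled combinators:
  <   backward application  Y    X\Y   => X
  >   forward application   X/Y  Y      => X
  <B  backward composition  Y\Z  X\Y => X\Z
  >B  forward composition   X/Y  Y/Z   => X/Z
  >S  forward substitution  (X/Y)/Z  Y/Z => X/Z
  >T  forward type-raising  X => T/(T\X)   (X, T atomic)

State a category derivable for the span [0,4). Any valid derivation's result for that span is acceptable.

[0,5] S   <
  [0,4] PP   <
    [0,2] NP/N   >B
      [0,1] "some" : NP/N
      [1,2] "dog" : N/N
    [2,4] PP\(NP/N)   <
      [2,3] "cat" : N
      [3,4] "every" : (PP\(NP/N))\N
  [4,5] "sent" : S\PP

PP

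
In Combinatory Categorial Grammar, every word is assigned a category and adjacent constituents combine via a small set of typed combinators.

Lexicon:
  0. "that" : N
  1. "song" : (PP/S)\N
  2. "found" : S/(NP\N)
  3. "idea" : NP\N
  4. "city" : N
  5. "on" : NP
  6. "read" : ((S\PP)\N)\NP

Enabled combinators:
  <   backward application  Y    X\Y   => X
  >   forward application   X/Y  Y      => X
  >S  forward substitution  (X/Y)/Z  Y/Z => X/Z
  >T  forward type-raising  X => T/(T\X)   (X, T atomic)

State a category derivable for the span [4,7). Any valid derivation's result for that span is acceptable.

[0,7] S   <
  [0,4] PP   >
    [0,2] PP/S   <
      [0,1] "that" : N
      [1,2] "song" : (PP/S)\N
    [2,4] S   >
      [2,3] "found" : S/(NP\N)
      [3,4] "idea" : NP\N
  [4,7] S\PP   <
    [4,5] "city" : N
    [5,7] (S\PP)\N   <
      [5,6] "on" : NP
      [6,7] "read" : ((S\PP)\N)\NP

S\PP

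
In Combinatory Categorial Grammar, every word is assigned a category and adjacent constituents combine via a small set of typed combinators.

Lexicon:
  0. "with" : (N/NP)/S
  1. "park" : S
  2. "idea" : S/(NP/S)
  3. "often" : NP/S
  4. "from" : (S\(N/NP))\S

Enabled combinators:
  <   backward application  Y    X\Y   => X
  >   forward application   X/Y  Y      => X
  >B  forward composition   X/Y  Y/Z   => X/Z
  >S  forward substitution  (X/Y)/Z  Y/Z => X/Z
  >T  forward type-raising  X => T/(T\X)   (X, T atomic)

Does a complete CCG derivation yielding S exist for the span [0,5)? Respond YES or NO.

YES

[0,5] S   <
  [0,2] N/NP   >
    [0,1] "with" : (N/NP)/S
    [1,2] "park" : S
  [2,5] S\(N/NP)   <
    [2,4] S   >
      [2,3] "idea" : S/(NP/S)
      [3,4] "often" : NP/S
    [4,5] "from" : (S\(N/NP))\S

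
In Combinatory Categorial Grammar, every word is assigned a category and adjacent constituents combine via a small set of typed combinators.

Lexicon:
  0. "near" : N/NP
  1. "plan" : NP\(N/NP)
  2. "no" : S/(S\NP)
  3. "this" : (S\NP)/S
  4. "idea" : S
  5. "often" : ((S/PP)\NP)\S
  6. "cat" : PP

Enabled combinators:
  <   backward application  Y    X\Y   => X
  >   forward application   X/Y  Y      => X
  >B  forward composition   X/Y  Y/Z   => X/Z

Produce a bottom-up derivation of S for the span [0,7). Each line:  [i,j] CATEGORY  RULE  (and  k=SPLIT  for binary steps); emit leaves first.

[0,1] N/NP  lex  "near"
[1,2] NP\(N/NP)  lex  "plan"
[0,2] NP  <  k=1
[2,3] S/(S\NP)  lex  "no"
[3,4] (S\NP)/S  lex  "this"
[4,5] S  lex  "idea"
[3,5] S\NP  >  k=4
[2,5] S  >  k=3
[5,6] ((S/PP)\NP)\S  lex  "often"
[2,6] (S/PP)\NP  <  k=5
[0,6] S/PP  <  k=2
[6,7] PP  lex  "cat"
[0,7] S  >  k=6

[0,7] S   >
  [0,6] S/PP   <
    [0,2] NP   <
      [0,1] "near" : N/NP
      [1,2] "plan" : NP\(N/NP)
    [2,6] (S/PP)\NP   <
      [2,5] S   >
        [2,3] "no" : S/(S\NP)
        [3,5] S\NP   >
          [3,4] "this" : (S\NP)/S
          [4,5] "idea" : S
      [5,6] "often" : ((S/PP)\NP)\S
  [6,7] "cat" : PP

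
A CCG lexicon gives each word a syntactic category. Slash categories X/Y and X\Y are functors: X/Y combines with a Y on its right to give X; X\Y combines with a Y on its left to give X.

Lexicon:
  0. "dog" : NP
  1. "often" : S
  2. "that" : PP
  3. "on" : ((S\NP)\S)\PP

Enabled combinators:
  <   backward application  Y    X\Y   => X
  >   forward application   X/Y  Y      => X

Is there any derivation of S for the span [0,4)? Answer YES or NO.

YES

[0,4] S   <
  [0,1] "dog" : NP
  [1,4] S\NP   <
    [1,2] "often" : S
    [2,4] (S\NP)\S   <
      [2,3] "that" : PP
      [3,4] "on" : ((S\NP)\S)\PP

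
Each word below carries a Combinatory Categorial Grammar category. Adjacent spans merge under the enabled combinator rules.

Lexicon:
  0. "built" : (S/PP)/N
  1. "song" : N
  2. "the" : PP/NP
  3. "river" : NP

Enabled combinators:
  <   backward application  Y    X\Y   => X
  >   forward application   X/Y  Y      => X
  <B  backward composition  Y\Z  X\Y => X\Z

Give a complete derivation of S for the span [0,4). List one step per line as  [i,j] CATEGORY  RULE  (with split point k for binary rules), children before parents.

[0,4] S   >
  [0,2] S/PP   >
    [0,1] "built" : (S/PP)/N
    [1,2] "song" : N
  [2,4] PP   >
    [2,3] "the" : PP/NP
    [3,4] "river" : NP

[0,1] (S/PP)/N  lex  "built"
[1,2] N  lex  "song"
[0,2] S/PP  >  k=1
[2,3] PP/NP  lex  "the"
[3,4] NP  lex  "river"
[2,4] PP  >  k=3
[0,4] S  >  k=2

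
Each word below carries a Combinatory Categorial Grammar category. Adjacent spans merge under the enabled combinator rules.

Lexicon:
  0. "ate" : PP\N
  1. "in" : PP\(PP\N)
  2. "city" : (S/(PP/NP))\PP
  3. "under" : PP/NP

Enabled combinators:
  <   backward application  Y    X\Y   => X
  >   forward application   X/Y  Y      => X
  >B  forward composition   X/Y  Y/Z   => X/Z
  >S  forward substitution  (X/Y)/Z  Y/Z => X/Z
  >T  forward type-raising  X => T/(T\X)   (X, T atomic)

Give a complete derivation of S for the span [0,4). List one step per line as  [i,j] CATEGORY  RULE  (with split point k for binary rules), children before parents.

[0,4] S   >
  [0,3] S/(PP/NP)   <
    [0,2] PP   <
      [0,1] "ate" : PP\N
      [1,2] "in" : PP\(PP\N)
    [2,3] "city" : (S/(PP/NP))\PP
  [3,4] "under" : PP/NP

[0,1] PP\N  lex  "ate"
[1,2] PP\(PP\N)  lex  "in"
[0,2] PP  <  k=1
[2,3] (S/(PP/NP))\PP  lex  "city"
[0,3] S/(PP/NP)  <  k=2
[3,4] PP/NP  lex  "under"
[0,4] S  >  k=3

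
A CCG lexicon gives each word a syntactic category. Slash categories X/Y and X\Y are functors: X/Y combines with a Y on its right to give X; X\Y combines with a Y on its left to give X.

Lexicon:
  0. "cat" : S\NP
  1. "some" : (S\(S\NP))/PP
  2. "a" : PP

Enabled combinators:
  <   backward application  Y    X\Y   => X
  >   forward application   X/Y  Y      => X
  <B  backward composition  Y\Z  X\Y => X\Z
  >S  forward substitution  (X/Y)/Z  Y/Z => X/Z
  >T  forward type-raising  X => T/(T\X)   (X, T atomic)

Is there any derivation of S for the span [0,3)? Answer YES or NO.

[0,3] S   <
  [0,1] "cat" : S\NP
  [1,3] S\(S\NP)   >
    [1,2] "some" : (S\(S\NP))/PP
    [2,3] "a" : PP

YES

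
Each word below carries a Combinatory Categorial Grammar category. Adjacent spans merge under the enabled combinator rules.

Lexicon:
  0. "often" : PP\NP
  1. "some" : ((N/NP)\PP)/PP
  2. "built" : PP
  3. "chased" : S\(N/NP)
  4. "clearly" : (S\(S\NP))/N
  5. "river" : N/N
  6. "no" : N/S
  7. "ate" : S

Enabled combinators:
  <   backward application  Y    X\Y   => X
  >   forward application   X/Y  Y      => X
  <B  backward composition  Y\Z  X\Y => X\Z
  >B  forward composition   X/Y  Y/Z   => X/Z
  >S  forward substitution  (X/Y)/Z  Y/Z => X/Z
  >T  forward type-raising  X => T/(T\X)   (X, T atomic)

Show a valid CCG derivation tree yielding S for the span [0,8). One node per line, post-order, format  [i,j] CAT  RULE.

[0,1] PP\NP  lex  "often"
[1,2] ((N/NP)\PP)/PP  lex  "some"
[2,3] PP  lex  "built"
[1,3] (N/NP)\PP  >  k=2
[3,4] S\(N/NP)  lex  "chased"
[1,4] S\PP  <B  k=3
[0,4] S\NP  <B  k=1
[4,5] (S\(S\NP))/N  lex  "clearly"
[5,6] N/N  lex  "river"
[6,7] N/S  lex  "no"
[5,7] N/S  >B  k=6
[7,8] S  lex  "ate"
[5,8] N  >  k=7
[4,8] S\(S\NP)  >  k=5
[0,8] S  <  k=4

[0,8] S   <
  [0,4] S\NP   <B
    [0,1] "often" : PP\NP
    [1,4] S\PP   <B
      [1,3] (N/NP)\PP   >
        [1,2] "some" : ((N/NP)\PP)/PP
        [2,3] "built" : PP
      [3,4] "chased" : S\(N/NP)
  [4,8] S\(S\NP)   >
    [4,5] "clearly" : (S\(S\NP))/N
    [5,8] N   >
      [5,7] N/S   >B
        [5,6] "river" : N/N
        [6,7] "no" : N/S
      [7,8] "ate" : S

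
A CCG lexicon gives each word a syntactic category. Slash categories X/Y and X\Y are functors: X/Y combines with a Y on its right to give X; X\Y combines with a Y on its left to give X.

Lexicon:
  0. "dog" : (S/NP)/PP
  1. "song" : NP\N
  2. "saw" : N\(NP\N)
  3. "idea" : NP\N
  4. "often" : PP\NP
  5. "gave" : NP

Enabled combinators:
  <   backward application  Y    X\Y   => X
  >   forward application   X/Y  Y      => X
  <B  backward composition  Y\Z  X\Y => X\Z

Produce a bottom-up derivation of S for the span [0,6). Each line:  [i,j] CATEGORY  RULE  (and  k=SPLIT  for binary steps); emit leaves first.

[0,1] (S/NP)/PP  lex  "dog"
[1,2] NP\N  lex  "song"
[2,3] N\(NP\N)  lex  "saw"
[1,3] N  <  k=2
[3,4] NP\N  lex  "idea"
[1,4] NP  <  k=3
[4,5] PP\NP  lex  "often"
[1,5] PP  <  k=4
[0,5] S/NP  >  k=1
[5,6] NP  lex  "gave"
[0,6] S  >  k=5

[0,6] S   >
  [0,5] S/NP   >
    [0,1] "dog" : (S/NP)/PP
    [1,5] PP   <
      [1,4] NP   <
        [1,3] N   <
          [1,2] "song" : NP\N
          [2,3] "saw" : N\(NP\N)
        [3,4] "idea" : NP\N
      [4,5] "often" : PP\NP
  [5,6] "gave" : NP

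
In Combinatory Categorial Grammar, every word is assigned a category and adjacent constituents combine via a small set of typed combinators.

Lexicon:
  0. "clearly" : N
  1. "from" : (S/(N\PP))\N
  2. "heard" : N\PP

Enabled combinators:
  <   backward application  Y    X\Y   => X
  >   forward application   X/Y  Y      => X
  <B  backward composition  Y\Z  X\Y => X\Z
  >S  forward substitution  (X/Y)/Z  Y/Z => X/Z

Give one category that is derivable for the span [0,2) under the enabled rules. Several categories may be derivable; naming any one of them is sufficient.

[0,3] S   >
  [0,2] S/(N\PP)   <
    [0,1] "clearly" : N
    [1,2] "from" : (S/(N\PP))\N
  [2,3] "heard" : N\PP

S/(N\PP)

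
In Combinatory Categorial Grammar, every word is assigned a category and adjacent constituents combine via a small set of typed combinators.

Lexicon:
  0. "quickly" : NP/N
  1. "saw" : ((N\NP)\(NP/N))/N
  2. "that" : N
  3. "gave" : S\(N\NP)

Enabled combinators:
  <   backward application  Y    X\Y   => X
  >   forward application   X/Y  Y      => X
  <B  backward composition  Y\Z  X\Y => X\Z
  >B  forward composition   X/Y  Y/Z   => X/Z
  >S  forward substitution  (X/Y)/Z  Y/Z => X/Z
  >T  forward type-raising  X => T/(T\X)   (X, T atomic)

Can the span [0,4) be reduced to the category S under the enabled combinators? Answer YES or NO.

[0,4] S   <
  [0,3] N\NP   <
    [0,1] "quickly" : NP/N
    [1,3] (N\NP)\(NP/N)   >
      [1,2] "saw" : ((N\NP)\(NP/N))/N
      [2,3] "that" : N
  [3,4] "gave" : S\(N\NP)

YES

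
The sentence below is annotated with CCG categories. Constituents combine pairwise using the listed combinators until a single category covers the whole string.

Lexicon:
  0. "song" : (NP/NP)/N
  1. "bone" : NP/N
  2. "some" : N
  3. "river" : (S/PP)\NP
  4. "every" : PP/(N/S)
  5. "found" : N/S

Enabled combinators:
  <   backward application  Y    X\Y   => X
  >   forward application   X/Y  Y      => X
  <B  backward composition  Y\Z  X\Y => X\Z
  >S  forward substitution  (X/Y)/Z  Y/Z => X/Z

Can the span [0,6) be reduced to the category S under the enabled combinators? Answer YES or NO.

[0,6] S   >
  [0,4] S/PP   <
    [0,3] NP   >
      [0,2] NP/N   >S
        [0,1] "song" : (NP/NP)/N
        [1,2] "bone" : NP/N
      [2,3] "some" : N
    [3,4] "river" : (S/PP)\NP
  [4,6] PP   >
    [4,5] "every" : PP/(N/S)
    [5,6] "found" : N/S

YES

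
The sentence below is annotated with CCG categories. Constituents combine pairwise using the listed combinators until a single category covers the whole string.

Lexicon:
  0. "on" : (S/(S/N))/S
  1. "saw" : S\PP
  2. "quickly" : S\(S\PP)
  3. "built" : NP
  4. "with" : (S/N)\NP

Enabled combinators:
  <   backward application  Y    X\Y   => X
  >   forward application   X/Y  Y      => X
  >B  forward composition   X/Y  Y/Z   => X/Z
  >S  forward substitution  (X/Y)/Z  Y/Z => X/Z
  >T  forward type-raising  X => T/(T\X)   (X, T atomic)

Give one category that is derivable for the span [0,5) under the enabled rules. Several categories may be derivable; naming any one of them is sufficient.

[0,5] S   >
  [0,3] S/(S/N)   >
    [0,1] "on" : (S/(S/N))/S
    [1,3] S   <
      [1,2] "saw" : S\PP
      [2,3] "quickly" : S\(S\PP)
  [3,5] S/N   <
    [3,4] "built" : NP
    [4,5] "with" : (S/N)\NP

S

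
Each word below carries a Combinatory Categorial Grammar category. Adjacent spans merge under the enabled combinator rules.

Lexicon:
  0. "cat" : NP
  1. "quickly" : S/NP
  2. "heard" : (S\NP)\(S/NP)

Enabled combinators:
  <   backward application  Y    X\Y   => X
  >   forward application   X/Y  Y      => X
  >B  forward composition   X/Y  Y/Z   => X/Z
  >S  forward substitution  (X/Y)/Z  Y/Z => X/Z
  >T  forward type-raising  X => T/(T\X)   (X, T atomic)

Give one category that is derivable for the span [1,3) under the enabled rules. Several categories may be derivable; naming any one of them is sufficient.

S\NP

[0,3] S   <
  [0,1] "cat" : NP
  [1,3] S\NP   <
    [1,2] "quickly" : S/NP
    [2,3] "heard" : (S\NP)\(S/NP)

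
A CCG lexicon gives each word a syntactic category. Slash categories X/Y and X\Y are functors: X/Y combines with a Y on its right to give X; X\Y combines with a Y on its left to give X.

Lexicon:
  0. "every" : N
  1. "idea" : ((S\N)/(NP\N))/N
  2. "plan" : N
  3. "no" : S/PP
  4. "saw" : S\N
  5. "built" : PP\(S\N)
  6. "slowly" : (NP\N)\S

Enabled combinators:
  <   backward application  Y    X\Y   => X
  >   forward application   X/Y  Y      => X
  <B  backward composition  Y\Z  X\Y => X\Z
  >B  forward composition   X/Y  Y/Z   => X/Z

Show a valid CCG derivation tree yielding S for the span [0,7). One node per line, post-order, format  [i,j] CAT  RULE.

[0,7] S   <
  [0,1] "every" : N
  [1,7] S\N   >
    [1,3] (S\N)/(NP\N)   >
      [1,2] "idea" : ((S\N)/(NP\N))/N
      [2,3] "plan" : N
    [3,7] NP\N   <
      [3,6] S   >
        [3,4] "no" : S/PP
        [4,6] PP   <
          [4,5] "saw" : S\N
          [5,6] "built" : PP\(S\N)
      [6,7] "slowly" : (NP\N)\S

[0,1] N  lex  "every"
[1,2] ((S\N)/(NP\N))/N  lex  "idea"
[2,3] N  lex  "plan"
[1,3] (S\N)/(NP\N)  >  k=2
[3,4] S/PP  lex  "no"
[4,5] S\N  lex  "saw"
[5,6] PP\(S\N)  lex  "built"
[4,6] PP  <  k=5
[3,6] S  >  k=4
[6,7] (NP\N)\S  lex  "slowly"
[3,7] NP\N  <  k=6
[1,7] S\N  >  k=3
[0,7] S  <  k=1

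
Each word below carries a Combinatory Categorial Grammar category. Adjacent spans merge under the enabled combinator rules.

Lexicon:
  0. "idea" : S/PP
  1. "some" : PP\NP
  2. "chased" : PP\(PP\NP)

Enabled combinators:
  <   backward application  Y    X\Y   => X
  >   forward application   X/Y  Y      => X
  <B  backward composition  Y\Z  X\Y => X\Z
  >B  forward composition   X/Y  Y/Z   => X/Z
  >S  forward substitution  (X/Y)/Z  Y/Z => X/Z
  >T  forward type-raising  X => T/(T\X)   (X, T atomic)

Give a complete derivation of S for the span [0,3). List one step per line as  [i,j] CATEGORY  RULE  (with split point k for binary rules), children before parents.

[0,1] S/PP  lex  "idea"
[1,2] PP\NP  lex  "some"
[2,3] PP\(PP\NP)  lex  "chased"
[1,3] PP  <  k=2
[0,3] S  >  k=1

[0,3] S   >
  [0,1] "idea" : S/PP
  [1,3] PP   <
    [1,2] "some" : PP\NP
    [2,3] "chased" : PP\(PP\NP)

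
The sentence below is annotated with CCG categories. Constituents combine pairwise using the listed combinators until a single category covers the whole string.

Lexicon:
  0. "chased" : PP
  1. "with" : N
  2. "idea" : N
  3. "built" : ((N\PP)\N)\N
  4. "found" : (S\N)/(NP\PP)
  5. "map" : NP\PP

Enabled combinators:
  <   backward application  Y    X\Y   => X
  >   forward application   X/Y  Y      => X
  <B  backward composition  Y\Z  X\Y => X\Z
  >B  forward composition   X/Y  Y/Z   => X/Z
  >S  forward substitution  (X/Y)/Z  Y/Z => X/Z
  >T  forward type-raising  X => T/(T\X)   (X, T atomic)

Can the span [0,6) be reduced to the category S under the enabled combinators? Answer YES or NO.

YES

[0,6] S   <
  [0,1] "chased" : PP
  [1,6] S\PP   <B
    [1,4] N\PP   <
      [1,2] "with" : N
      [2,4] (N\PP)\N   <
        [2,3] "idea" : N
        [3,4] "built" : ((N\PP)\N)\N
    [4,6] S\N   >
      [4,5] "found" : (S\N)/(NP\PP)
      [5,6] "map" : NP\PP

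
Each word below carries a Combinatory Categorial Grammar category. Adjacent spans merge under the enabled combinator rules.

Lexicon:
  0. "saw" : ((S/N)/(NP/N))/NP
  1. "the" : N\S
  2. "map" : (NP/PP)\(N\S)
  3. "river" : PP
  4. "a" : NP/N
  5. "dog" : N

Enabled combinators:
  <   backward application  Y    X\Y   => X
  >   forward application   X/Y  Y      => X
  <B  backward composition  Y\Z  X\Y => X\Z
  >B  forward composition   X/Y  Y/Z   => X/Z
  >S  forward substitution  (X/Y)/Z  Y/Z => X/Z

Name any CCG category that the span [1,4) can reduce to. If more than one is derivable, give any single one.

NP

[0,6] S   >
  [0,5] S/N   >
    [0,4] (S/N)/(NP/N)   >
      [0,1] "saw" : ((S/N)/(NP/N))/NP
      [1,4] NP   >
        [1,3] NP/PP   <
          [1,2] "the" : N\S
          [2,3] "map" : (NP/PP)\(N\S)
        [3,4] "river" : PP
    [4,5] "a" : NP/N
  [5,6] "dog" : N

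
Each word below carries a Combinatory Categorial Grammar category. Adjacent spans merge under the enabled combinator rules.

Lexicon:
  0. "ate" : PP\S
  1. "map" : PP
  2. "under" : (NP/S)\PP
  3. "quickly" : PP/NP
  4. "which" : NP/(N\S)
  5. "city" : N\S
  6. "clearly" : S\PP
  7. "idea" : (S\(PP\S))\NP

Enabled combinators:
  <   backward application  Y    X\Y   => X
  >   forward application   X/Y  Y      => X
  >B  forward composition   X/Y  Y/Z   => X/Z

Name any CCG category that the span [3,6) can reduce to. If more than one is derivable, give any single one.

[0,8] S   <
  [0,1] "ate" : PP\S
  [1,8] S\(PP\S)   <
    [1,7] NP   >
      [1,3] NP/S   <
        [1,2] "map" : PP
        [2,3] "under" : (NP/S)\PP
      [3,7] S   <
        [3,6] PP   >
          [3,4] "quickly" : PP/NP
          [4,6] NP   >
            [4,5] "which" : NP/(N\S)
            [5,6] "city" : N\S
        [6,7] "clearly" : S\PP
    [7,8] "idea" : (S\(PP\S))\NP

PP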